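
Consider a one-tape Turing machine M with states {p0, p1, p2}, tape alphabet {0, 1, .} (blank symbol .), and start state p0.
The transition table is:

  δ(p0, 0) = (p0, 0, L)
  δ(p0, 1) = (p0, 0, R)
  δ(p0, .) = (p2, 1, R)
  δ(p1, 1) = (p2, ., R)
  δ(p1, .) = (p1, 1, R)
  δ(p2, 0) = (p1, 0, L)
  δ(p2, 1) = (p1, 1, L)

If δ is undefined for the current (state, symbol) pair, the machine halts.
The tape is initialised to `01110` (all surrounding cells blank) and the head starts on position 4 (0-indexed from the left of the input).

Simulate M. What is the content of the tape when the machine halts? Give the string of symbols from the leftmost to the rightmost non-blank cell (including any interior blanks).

100000

state=p0 head=4 tape=.0111[0]   (p0,0)→(p0,0,L)
state=p0 head=3 tape=.011[1]0   (p0,1)→(p0,0,R)
state=p0 head=4 tape=.0110[0]   (p0,0)→(p0,0,L)
state=p0 head=3 tape=.011[0]0   (p0,0)→(p0,0,L)
state=p0 head=2 tape=.01[1]00   (p0,1)→(p0,0,R)
state=p0 head=3 tape=.010[0]0   (p0,0)→(p0,0,L)
state=p0 head=2 tape=.01[0]00   (p0,0)→(p0,0,L)
state=p0 head=1 tape=.0[1]000   (p0,1)→(p0,0,R)
state=p0 head=2 tape=.00[0]00   (p0,0)→(p0,0,L)
state=p0 head=1 tape=.0[0]000   (p0,0)→(p0,0,L)
state=p0 head=0 tape=.[0]0000   (p0,0)→(p0,0,L)
state=p0 head=-1 tape=[.]00000   (p0,.)→(p2,1,R)
state=p2 head=0 tape=1[0]0000   (p2,0)→(p1,0,L)
state=p1 head=-1 tape=[1]00000   (p1,1)→(p2,.,R)
state=p2 head=0 tape=.[0]0000   (p2,0)→(p1,0,L)
state=p1 head=-1 tape=[.]00000   (p1,.)→(p1,1,R)
state=p1 head=0 tape=1[0]0000
The non-blank tape span at halt is 100000.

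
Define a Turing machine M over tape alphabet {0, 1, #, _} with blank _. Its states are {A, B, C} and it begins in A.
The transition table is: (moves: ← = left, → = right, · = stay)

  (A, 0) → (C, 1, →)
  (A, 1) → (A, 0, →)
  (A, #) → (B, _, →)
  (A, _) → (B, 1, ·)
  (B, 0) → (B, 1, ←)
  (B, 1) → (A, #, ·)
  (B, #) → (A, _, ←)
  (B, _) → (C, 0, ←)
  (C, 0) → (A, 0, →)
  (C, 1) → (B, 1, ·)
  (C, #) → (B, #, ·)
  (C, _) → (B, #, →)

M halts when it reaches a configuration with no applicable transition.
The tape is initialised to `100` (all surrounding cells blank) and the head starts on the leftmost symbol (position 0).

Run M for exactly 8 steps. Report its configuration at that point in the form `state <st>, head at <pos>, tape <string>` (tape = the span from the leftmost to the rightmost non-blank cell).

state B, head at 4, tape 010#0

A | [1]00__   read 1 → write 0, move →, go to A
A | 0[0]0__   read 0 → write 1, move →, go to C
C | 01[0]__   read 0 → write 0, move →, go to A
A | 010[_]_   read _ → write 1, move ·, go to B
B | 010[1]_   read 1 → write #, move ·, go to A
A | 010[#]_   read # → write _, move →, go to B
B | 010_[_]   read _ → write 0, move ←, go to C
C | 010[_]0   read _ → write #, move →, go to B
B | 010#[0]
After 8 steps: state B, head at 4, tape 010#0.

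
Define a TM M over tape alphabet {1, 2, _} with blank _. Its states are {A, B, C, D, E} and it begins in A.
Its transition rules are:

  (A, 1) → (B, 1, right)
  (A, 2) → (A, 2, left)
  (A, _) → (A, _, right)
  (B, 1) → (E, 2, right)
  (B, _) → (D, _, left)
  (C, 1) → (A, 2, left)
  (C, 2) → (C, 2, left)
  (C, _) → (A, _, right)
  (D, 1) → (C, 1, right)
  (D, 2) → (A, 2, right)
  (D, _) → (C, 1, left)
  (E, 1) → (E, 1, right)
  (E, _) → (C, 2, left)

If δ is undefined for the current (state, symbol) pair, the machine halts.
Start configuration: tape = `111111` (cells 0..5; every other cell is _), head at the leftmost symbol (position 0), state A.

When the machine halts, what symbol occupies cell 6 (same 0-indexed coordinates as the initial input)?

2

state=A head=0 tape=[1]11111_   (A,1)→(B,1,right)
state=B head=1 tape=1[1]1111_   (B,1)→(E,2,right)
state=E head=2 tape=12[1]111_   (E,1)→(E,1,right)
state=E head=3 tape=121[1]11_   (E,1)→(E,1,right)
state=E head=4 tape=1211[1]1_   (E,1)→(E,1,right)
state=E head=5 tape=12111[1]_   (E,1)→(E,1,right)
state=E head=6 tape=121111[_]   (E,_)→(C,2,left)
state=C head=5 tape=12111[1]2   (C,1)→(A,2,left)
state=A head=4 tape=1211[1]22   (A,1)→(B,1,right)
state=B head=5 tape=12111[2]2
Cell 6 holds 2 when M halts.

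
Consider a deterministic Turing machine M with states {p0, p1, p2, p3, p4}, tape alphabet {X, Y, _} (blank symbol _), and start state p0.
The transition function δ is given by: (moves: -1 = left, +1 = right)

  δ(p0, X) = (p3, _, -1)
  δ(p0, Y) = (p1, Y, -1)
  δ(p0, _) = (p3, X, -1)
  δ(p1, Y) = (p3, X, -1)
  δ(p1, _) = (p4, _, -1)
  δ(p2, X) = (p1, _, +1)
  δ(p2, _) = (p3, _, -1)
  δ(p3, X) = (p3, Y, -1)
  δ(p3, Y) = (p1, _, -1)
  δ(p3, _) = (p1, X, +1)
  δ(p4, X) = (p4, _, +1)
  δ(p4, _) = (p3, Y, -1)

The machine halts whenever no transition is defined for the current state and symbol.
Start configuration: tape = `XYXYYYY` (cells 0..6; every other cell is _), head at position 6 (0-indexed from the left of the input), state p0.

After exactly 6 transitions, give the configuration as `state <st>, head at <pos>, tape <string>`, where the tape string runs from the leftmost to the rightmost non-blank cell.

state p1, head at 0, tape X_YX_XY

state=p0 head=6 tape=XYXYYY[Y]   (p0,Y)→(p1,Y,-1)
state=p1 head=5 tape=XYXYY[Y]Y   (p1,Y)→(p3,X,-1)
state=p3 head=4 tape=XYXY[Y]XY   (p3,Y)→(p1,_,-1)
state=p1 head=3 tape=XYX[Y]_XY   (p1,Y)→(p3,X,-1)
state=p3 head=2 tape=XY[X]X_XY   (p3,X)→(p3,Y,-1)
state=p3 head=1 tape=X[Y]YX_XY   (p3,Y)→(p1,_,-1)
state=p1 head=0 tape=[X]_YX_XY
After 6 steps: state p1, head at 0, tape X_YX_XY.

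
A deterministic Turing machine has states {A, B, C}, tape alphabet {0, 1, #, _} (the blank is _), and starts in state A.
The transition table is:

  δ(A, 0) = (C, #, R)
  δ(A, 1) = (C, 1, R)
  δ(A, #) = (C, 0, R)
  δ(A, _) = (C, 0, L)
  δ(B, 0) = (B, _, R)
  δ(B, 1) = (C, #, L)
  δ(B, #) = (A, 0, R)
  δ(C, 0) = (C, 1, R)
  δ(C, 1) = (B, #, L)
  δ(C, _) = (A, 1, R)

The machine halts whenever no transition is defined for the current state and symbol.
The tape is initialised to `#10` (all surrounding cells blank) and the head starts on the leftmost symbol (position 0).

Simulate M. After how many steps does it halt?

state=A head=0 tape=[#]10____   (A,#)→(C,0,R)
state=C head=1 tape=0[1]0____   (C,1)→(B,#,L)
state=B head=0 tape=[0]#0____   (B,0)→(B,_,R)
state=B head=1 tape=_[#]0____   (B,#)→(A,0,R)
state=A head=2 tape=_0[0]____   (A,0)→(C,#,R)
state=C head=3 tape=_0#[_]___   (C,_)→(A,1,R)
state=A head=4 tape=_0#1[_]__   (A,_)→(C,0,L)
state=C head=3 tape=_0#[1]0__   (C,1)→(B,#,L)
state=B head=2 tape=_0[#]#0__   (B,#)→(A,0,R)
state=A head=3 tape=_00[#]0__   (A,#)→(C,0,R)
state=C head=4 tape=_000[0]__   (C,0)→(C,1,R)
state=C head=5 tape=_0001[_]_   (C,_)→(A,1,R)
state=A head=6 tape=_00011[_]   (A,_)→(C,0,L)
state=C head=5 tape=_0001[1]0   (C,1)→(B,#,L)
state=B head=4 tape=_000[1]#0   (B,1)→(C,#,L)
state=C head=3 tape=_00[0]##0   (C,0)→(C,1,R)
state=C head=4 tape=_001[#]#0
M halts after 16 transitions.

16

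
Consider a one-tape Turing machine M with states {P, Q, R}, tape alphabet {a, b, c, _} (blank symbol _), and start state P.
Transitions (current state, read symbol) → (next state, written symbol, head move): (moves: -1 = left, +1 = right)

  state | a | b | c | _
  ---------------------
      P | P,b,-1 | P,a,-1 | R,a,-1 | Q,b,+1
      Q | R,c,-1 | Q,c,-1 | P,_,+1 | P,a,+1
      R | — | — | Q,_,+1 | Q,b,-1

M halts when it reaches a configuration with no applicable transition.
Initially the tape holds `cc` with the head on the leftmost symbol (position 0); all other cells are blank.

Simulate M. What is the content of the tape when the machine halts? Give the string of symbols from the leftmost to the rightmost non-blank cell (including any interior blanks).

aacaac

P | ____[c]c   read c → write a, move -1, go to R
R | ___[_]ac   read _ → write b, move -1, go to Q
Q | __[_]bac   read _ → write a, move +1, go to P
P | __a[b]ac   read b → write a, move -1, go to P
P | __[a]aac   read a → write b, move -1, go to P
P | _[_]baac   read _ → write b, move +1, go to Q
Q | _b[b]aac   read b → write c, move -1, go to Q
Q | _[b]caac   read b → write c, move -1, go to Q
Q | [_]ccaac   read _ → write a, move +1, go to P
P | a[c]caac   read c → write a, move -1, go to R
R | [a]acaac
The non-blank tape span at halt is aacaac.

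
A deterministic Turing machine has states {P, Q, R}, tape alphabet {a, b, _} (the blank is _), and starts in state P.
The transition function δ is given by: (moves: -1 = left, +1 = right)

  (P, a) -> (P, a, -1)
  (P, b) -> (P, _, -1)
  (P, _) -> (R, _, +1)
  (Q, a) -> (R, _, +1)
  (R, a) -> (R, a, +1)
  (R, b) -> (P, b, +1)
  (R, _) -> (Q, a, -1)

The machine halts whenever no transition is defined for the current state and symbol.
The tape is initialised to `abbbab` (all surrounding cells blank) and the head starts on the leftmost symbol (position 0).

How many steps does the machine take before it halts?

P | _[a]bbbab__   read a → write a, move -1, go to P
P | [_]abbbab__   read _ → write _, move +1, go to R
R | _[a]bbbab__   read a → write a, move +1, go to R
R | _a[b]bbab__   read b → write b, move +1, go to P
P | _ab[b]bab__   read b → write _, move -1, go to P
P | _a[b]_bab__   read b → write _, move -1, go to P
P | _[a]__bab__   read a → write a, move -1, go to P
P | [_]a__bab__   read _ → write _, move +1, go to R
R | _[a]__bab__   read a → write a, move +1, go to R
R | _a[_]_bab__   read _ → write a, move -1, go to Q
Q | _[a]a_bab__   read a → write _, move +1, go to R
R | __[a]_bab__   read a → write a, move +1, go to R
R | __a[_]bab__   read _ → write a, move -1, go to Q
Q | __[a]abab__   read a → write _, move +1, go to R
R | ___[a]bab__   read a → write a, move +1, go to R
R | ___a[b]ab__   read b → write b, move +1, go to P
P | ___ab[a]b__   read a → write a, move -1, go to P
P | ___a[b]ab__   read b → write _, move -1, go to P
P | ___[a]_ab__   read a → write a, move -1, go to P
P | __[_]a_ab__   read _ → write _, move +1, go to R
R | ___[a]_ab__   read a → write a, move +1, go to R
R | ___a[_]ab__   read _ → write a, move -1, go to Q
Q | ___[a]aab__   read a → write _, move +1, go to R
R | ____[a]ab__   read a → write a, move +1, go to R
R | ____a[a]b__   read a → write a, move +1, go to R
R | ____aa[b]__   read b → write b, move +1, go to P
P | ____aab[_]_   read _ → write _, move +1, go to R
R | ____aab_[_]   read _ → write a, move -1, go to Q
Q | ____aab[_]a
M halts after 28 transitions.

28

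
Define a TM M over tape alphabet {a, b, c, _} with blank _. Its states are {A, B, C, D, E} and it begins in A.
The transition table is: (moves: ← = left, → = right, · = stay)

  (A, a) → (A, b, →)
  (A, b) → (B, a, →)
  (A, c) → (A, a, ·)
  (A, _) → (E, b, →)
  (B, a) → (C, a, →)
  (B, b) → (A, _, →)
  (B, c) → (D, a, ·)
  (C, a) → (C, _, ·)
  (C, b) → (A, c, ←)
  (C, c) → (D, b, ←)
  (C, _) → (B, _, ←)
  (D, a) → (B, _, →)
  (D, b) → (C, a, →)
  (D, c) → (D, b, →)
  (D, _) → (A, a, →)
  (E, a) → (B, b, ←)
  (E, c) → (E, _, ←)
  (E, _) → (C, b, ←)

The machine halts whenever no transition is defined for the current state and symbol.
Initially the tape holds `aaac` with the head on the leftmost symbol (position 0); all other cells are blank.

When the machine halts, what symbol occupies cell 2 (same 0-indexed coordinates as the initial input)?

b

A | [a]aac____   read a → write b, move →, go to A
A | b[a]ac____   read a → write b, move →, go to A
A | bb[a]c____   read a → write b, move →, go to A
A | bbb[c]____   read c → write a, move ·, go to A
A | bbb[a]____   read a → write b, move →, go to A
A | bbbb[_]___   read _ → write b, move →, go to E
E | bbbbb[_]__   read _ → write b, move ←, go to C
C | bbbb[b]b__   read b → write c, move ←, go to A
A | bbb[b]cb__   read b → write a, move →, go to B
B | bbba[c]b__   read c → write a, move ·, go to D
D | bbba[a]b__   read a → write _, move →, go to B
B | bbba_[b]__   read b → write _, move →, go to A
A | bbba__[_]_   read _ → write b, move →, go to E
E | bbba__b[_]   read _ → write b, move ←, go to C
C | bbba__[b]b   read b → write c, move ←, go to A
A | bbba_[_]cb   read _ → write b, move →, go to E
E | bbba_b[c]b   read c → write _, move ←, go to E
E | bbba_[b]_b
Cell 2 holds b when M halts.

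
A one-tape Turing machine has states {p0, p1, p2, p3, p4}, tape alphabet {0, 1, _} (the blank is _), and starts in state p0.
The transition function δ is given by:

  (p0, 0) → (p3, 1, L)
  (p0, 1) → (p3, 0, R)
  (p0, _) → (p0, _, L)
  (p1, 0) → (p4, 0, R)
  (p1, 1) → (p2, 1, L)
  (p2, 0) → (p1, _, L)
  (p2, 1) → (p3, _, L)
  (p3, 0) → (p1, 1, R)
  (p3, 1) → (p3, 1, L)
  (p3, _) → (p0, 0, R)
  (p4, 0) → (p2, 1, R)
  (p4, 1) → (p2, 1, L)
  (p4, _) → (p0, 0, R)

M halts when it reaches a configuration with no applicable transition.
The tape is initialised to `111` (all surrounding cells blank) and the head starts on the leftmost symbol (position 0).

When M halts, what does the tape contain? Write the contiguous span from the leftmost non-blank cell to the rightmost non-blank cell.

state=p0 head=0 tape=__[1]11   (p0,1)→(p3,0,R)
state=p3 head=1 tape=__0[1]1   (p3,1)→(p3,1,L)
state=p3 head=0 tape=__[0]11   (p3,0)→(p1,1,R)
state=p1 head=1 tape=__1[1]1   (p1,1)→(p2,1,L)
state=p2 head=0 tape=__[1]11   (p2,1)→(p3,_,L)
state=p3 head=-1 tape=_[_]_11   (p3,_)→(p0,0,R)
state=p0 head=0 tape=_0[_]11   (p0,_)→(p0,_,L)
state=p0 head=-1 tape=_[0]_11   (p0,0)→(p3,1,L)
state=p3 head=-2 tape=[_]1_11   (p3,_)→(p0,0,R)
state=p0 head=-1 tape=0[1]_11   (p0,1)→(p3,0,R)
state=p3 head=0 tape=00[_]11   (p3,_)→(p0,0,R)
state=p0 head=1 tape=000[1]1   (p0,1)→(p3,0,R)
state=p3 head=2 tape=0000[1]   (p3,1)→(p3,1,L)
state=p3 head=1 tape=000[0]1   (p3,0)→(p1,1,R)
state=p1 head=2 tape=0001[1]   (p1,1)→(p2,1,L)
state=p2 head=1 tape=000[1]1   (p2,1)→(p3,_,L)
state=p3 head=0 tape=00[0]_1   (p3,0)→(p1,1,R)
state=p1 head=1 tape=001[_]1
The non-blank tape span at halt is 001_1.

001_1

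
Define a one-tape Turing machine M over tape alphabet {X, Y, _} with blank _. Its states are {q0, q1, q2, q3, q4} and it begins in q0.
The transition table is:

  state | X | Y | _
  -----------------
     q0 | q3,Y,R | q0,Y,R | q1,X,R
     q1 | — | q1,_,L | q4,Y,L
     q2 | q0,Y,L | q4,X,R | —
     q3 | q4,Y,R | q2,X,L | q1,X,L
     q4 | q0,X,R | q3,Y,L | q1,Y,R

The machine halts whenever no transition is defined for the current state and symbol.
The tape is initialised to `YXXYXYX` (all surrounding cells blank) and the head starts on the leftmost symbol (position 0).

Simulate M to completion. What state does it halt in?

q1

q0 | [Y]XXYXYX_   read Y → write Y, move R, go to q0
q0 | Y[X]XYXYX_   read X → write Y, move R, go to q3
q3 | YY[X]YXYX_   read X → write Y, move R, go to q4
q4 | YYY[Y]XYX_   read Y → write Y, move L, go to q3
q3 | YY[Y]YXYX_   read Y → write X, move L, go to q2
q2 | Y[Y]XYXYX_   read Y → write X, move R, go to q4
q4 | YX[X]YXYX_   read X → write X, move R, go to q0
q0 | YXX[Y]XYX_   read Y → write Y, move R, go to q0
q0 | YXXY[X]YX_   read X → write Y, move R, go to q3
q3 | YXXYY[Y]X_   read Y → write X, move L, go to q2
q2 | YXXY[Y]XX_   read Y → write X, move R, go to q4
q4 | YXXYX[X]X_   read X → write X, move R, go to q0
q0 | YXXYXX[X]_   read X → write Y, move R, go to q3
q3 | YXXYXXY[_]   read _ → write X, move L, go to q1
q1 | YXXYXX[Y]X   read Y → write _, move L, go to q1
q1 | YXXYX[X]_X
No transition is defined for (q1, X); M halts in state q1.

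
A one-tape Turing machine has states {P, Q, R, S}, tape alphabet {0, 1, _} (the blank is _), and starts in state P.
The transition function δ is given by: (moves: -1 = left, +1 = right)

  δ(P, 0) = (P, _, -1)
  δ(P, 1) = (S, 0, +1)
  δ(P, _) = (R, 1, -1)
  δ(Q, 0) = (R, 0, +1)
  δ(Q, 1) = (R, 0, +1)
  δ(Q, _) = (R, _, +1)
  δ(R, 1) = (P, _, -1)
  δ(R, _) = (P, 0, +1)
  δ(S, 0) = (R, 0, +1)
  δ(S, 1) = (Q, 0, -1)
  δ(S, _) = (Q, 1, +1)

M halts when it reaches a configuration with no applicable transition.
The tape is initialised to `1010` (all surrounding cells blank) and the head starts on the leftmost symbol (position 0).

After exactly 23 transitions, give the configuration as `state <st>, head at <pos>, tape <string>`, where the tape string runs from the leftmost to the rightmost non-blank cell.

state P, head at 1, tape 001_01

state=P head=0 tape=____[1]010   (P,1)→(S,0,+1)
state=S head=1 tape=____0[0]10   (S,0)→(R,0,+1)
state=R head=2 tape=____00[1]0   (R,1)→(P,_,-1)
state=P head=1 tape=____0[0]_0   (P,0)→(P,_,-1)
state=P head=0 tape=____[0]__0   (P,0)→(P,_,-1)
state=P head=-1 tape=___[_]___0   (P,_)→(R,1,-1)
state=R head=-2 tape=__[_]1___0   (R,_)→(P,0,+1)
state=P head=-1 tape=__0[1]___0   (P,1)→(S,0,+1)
state=S head=0 tape=__00[_]__0   (S,_)→(Q,1,+1)
state=Q head=1 tape=__001[_]_0   (Q,_)→(R,_,+1)
state=R head=2 tape=__001_[_]0   (R,_)→(P,0,+1)
state=P head=3 tape=__001_0[0]   (P,0)→(P,_,-1)
state=P head=2 tape=__001_[0]_   (P,0)→(P,_,-1)
state=P head=1 tape=__001[_]__   (P,_)→(R,1,-1)
state=R head=0 tape=__00[1]1__   (R,1)→(P,_,-1)
state=P head=-1 tape=__0[0]_1__   (P,0)→(P,_,-1)
state=P head=-2 tape=__[0]__1__   (P,0)→(P,_,-1)
state=P head=-3 tape=_[_]___1__   (P,_)→(R,1,-1)
state=R head=-4 tape=[_]1___1__   (R,_)→(P,0,+1)
state=P head=-3 tape=0[1]___1__   (P,1)→(S,0,+1)
state=S head=-2 tape=00[_]__1__   (S,_)→(Q,1,+1)
state=Q head=-1 tape=001[_]_1__   (Q,_)→(R,_,+1)
state=R head=0 tape=001_[_]1__   (R,_)→(P,0,+1)
state=P head=1 tape=001_0[1]__
After 23 steps: state P, head at 1, tape 001_01.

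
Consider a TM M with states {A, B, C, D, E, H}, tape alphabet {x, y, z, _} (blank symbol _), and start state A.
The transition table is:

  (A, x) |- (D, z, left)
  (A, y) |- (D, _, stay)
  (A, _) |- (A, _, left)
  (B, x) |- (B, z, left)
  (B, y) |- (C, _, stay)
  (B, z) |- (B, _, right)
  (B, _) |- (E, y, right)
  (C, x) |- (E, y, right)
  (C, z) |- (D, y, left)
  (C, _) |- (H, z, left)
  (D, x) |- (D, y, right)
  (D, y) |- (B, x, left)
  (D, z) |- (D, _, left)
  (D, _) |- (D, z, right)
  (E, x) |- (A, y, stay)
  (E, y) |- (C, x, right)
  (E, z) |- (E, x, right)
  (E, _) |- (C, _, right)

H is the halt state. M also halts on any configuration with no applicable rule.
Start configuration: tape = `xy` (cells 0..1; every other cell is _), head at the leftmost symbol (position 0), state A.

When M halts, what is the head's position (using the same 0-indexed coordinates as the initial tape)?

state=A head=0 tape=__[x]y__   (A,x)→(D,z,left)
state=D head=-1 tape=_[_]zy__   (D,_)→(D,z,right)
state=D head=0 tape=_z[z]y__   (D,z)→(D,_,left)
state=D head=-1 tape=_[z]_y__   (D,z)→(D,_,left)
state=D head=-2 tape=[_]__y__   (D,_)→(D,z,right)
state=D head=-1 tape=z[_]_y__   (D,_)→(D,z,right)
state=D head=0 tape=zz[_]y__   (D,_)→(D,z,right)
state=D head=1 tape=zzz[y]__   (D,y)→(B,x,left)
state=B head=0 tape=zz[z]x__   (B,z)→(B,_,right)
state=B head=1 tape=zz_[x]__   (B,x)→(B,z,left)
state=B head=0 tape=zz[_]z__   (B,_)→(E,y,right)
state=E head=1 tape=zzy[z]__   (E,z)→(E,x,right)
state=E head=2 tape=zzyx[_]_   (E,_)→(C,_,right)
state=C head=3 tape=zzyx_[_]   (C,_)→(H,z,left)
state=H head=2 tape=zzyx[_]z
At halt the head is at cell 2.

2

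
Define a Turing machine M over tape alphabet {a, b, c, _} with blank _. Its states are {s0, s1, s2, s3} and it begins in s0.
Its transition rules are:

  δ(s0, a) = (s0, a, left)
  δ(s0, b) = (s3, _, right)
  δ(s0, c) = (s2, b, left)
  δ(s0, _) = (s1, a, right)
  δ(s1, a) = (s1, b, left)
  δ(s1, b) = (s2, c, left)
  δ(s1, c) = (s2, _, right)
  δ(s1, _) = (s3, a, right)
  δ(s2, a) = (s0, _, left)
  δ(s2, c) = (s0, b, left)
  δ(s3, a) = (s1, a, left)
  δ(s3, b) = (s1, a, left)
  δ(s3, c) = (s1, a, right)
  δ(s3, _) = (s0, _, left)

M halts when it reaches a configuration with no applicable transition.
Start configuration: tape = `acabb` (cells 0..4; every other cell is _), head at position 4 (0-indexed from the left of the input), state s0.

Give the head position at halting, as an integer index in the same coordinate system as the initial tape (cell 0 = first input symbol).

2

s0 | acab[b]__   read b → write _, move right, go to s3
s3 | acab_[_]_   read _ → write _, move left, go to s0
s0 | acab[_]__   read _ → write a, move right, go to s1
s1 | acaba[_]_   read _ → write a, move right, go to s3
s3 | acabaa[_]   read _ → write _, move left, go to s0
s0 | acaba[a]_   read a → write a, move left, go to s0
s0 | acab[a]a_   read a → write a, move left, go to s0
s0 | aca[b]aa_   read b → write _, move right, go to s3
s3 | aca_[a]a_   read a → write a, move left, go to s1
s1 | aca[_]aa_   read _ → write a, move right, go to s3
s3 | acaa[a]a_   read a → write a, move left, go to s1
s1 | aca[a]aa_   read a → write b, move left, go to s1
s1 | ac[a]baa_   read a → write b, move left, go to s1
s1 | a[c]bbaa_   read c → write _, move right, go to s2
s2 | a_[b]baa_
At halt the head is at cell 2.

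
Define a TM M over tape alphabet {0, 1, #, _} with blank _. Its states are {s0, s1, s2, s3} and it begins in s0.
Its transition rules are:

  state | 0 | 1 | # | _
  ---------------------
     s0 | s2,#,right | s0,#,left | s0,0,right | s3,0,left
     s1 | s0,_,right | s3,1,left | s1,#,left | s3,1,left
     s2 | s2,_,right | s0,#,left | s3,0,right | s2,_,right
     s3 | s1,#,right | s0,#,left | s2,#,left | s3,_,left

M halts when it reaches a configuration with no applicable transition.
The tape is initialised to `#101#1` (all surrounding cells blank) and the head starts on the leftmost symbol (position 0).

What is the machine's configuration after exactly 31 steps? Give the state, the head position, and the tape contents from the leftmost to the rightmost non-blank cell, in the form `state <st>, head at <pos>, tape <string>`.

state s1, head at 7, tape #_#__##

s0 | [#]101#1__   read # → write 0, move right, go to s0
s0 | 0[1]01#1__   read 1 → write #, move left, go to s0
s0 | [0]#01#1__   read 0 → write #, move right, go to s2
s2 | #[#]01#1__   read # → write 0, move right, go to s3
s3 | #0[0]1#1__   read 0 → write #, move right, go to s1
s1 | #0#[1]#1__   read 1 → write 1, move left, go to s3
s3 | #0[#]1#1__   read # → write #, move left, go to s2
s2 | #[0]#1#1__   read 0 → write _, move right, go to s2
s2 | #_[#]1#1__   read # → write 0, move right, go to s3
s3 | #_0[1]#1__   read 1 → write #, move left, go to s0
s0 | #_[0]##1__   read 0 → write #, move right, go to s2
s2 | #_#[#]#1__   read # → write 0, move right, go to s3
s3 | #_#0[#]1__   read # → write #, move left, go to s2
s2 | #_#[0]#1__   read 0 → write _, move right, go to s2
s2 | #_#_[#]1__   read # → write 0, move right, go to s3
s3 | #_#_0[1]__   read 1 → write #, move left, go to s0
s0 | #_#_[0]#__   read 0 → write #, move right, go to s2
s2 | #_#_#[#]__   read # → write 0, move right, go to s3
s3 | #_#_#0[_]_   read _ → write _, move left, go to s3
s3 | #_#_#[0]__   read 0 → write #, move right, go to s1
s1 | #_#_##[_]_   read _ → write 1, move left, go to s3
s3 | #_#_#[#]1_   read # → write #, move left, go to s2
s2 | #_#_[#]#1_   read # → write 0, move right, go to s3
s3 | #_#_0[#]1_   read # → write #, move left, go to s2
s2 | #_#_[0]#1_   read 0 → write _, move right, go to s2
s2 | #_#__[#]1_   read # → write 0, move right, go to s3
s3 | #_#__0[1]_   read 1 → write #, move left, go to s0
s0 | #_#__[0]#_   read 0 → write #, move right, go to s2
s2 | #_#__#[#]_   read # → write 0, move right, go to s3
s3 | #_#__#0[_]   read _ → write _, move left, go to s3
s3 | #_#__#[0]_   read 0 → write #, move right, go to s1
s1 | #_#__##[_]
After 31 steps: state s1, head at 7, tape #_#__##.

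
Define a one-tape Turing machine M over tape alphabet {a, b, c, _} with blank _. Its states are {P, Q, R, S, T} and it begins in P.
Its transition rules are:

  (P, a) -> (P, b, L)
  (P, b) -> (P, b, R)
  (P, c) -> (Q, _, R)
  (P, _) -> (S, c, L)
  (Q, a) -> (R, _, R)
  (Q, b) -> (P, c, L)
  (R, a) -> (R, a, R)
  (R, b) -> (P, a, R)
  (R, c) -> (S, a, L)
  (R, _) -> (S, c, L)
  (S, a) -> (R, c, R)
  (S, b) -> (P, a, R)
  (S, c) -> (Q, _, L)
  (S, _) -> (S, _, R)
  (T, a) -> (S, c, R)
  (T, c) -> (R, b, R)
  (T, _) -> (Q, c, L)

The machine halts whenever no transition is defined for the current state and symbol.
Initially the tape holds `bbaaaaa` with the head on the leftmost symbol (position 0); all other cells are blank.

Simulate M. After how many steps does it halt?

P | [b]baaaaa__   read b → write b, move R, go to P
P | b[b]aaaaa__   read b → write b, move R, go to P
P | bb[a]aaaa__   read a → write b, move L, go to P
P | b[b]baaaa__   read b → write b, move R, go to P
P | bb[b]aaaa__   read b → write b, move R, go to P
P | bbb[a]aaa__   read a → write b, move L, go to P
P | bb[b]baaa__   read b → write b, move R, go to P
P | bbb[b]aaa__   read b → write b, move R, go to P
P | bbbb[a]aa__   read a → write b, move L, go to P
P | bbb[b]baa__   read b → write b, move R, go to P
P | bbbb[b]aa__   read b → write b, move R, go to P
P | bbbbb[a]a__   read a → write b, move L, go to P
P | bbbb[b]ba__   read b → write b, move R, go to P
P | bbbbb[b]a__   read b → write b, move R, go to P
P | bbbbbb[a]__   read a → write b, move L, go to P
P | bbbbb[b]b__   read b → write b, move R, go to P
P | bbbbbb[b]__   read b → write b, move R, go to P
P | bbbbbbb[_]_   read _ → write c, move L, go to S
S | bbbbbb[b]c_   read b → write a, move R, go to P
P | bbbbbba[c]_   read c → write _, move R, go to Q
Q | bbbbbba_[_]
M halts after 20 transitions.

20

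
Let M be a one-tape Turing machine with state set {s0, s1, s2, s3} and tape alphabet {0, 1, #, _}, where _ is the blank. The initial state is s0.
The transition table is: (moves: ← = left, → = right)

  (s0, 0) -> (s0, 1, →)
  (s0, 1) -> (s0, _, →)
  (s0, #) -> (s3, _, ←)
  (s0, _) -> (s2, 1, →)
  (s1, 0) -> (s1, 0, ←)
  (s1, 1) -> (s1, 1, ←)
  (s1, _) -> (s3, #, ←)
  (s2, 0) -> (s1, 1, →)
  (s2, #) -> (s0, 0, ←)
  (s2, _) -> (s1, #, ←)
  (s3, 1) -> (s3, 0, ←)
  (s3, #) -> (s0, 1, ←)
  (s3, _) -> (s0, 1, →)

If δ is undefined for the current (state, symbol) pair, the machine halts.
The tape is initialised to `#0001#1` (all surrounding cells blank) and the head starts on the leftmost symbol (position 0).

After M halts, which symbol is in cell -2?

s0 | ____[#]0001#1   read # → write _, move ←, go to s3
s3 | ___[_]_0001#1   read _ → write 1, move →, go to s0
s0 | ___1[_]0001#1   read _ → write 1, move →, go to s2
s2 | ___11[0]001#1   read 0 → write 1, move →, go to s1
s1 | ___111[0]01#1   read 0 → write 0, move ←, go to s1
s1 | ___11[1]001#1   read 1 → write 1, move ←, go to s1
s1 | ___1[1]1001#1   read 1 → write 1, move ←, go to s1
s1 | ___[1]11001#1   read 1 → write 1, move ←, go to s1
s1 | __[_]111001#1   read _ → write #, move ←, go to s3
s3 | _[_]#111001#1   read _ → write 1, move →, go to s0
s0 | _1[#]111001#1   read # → write _, move ←, go to s3
s3 | _[1]_111001#1   read 1 → write 0, move ←, go to s3
s3 | [_]0_111001#1   read _ → write 1, move →, go to s0
s0 | 1[0]_111001#1   read 0 → write 1, move →, go to s0
s0 | 11[_]111001#1   read _ → write 1, move →, go to s2
s2 | 111[1]11001#1
Cell -2 holds 1 when M halts.

1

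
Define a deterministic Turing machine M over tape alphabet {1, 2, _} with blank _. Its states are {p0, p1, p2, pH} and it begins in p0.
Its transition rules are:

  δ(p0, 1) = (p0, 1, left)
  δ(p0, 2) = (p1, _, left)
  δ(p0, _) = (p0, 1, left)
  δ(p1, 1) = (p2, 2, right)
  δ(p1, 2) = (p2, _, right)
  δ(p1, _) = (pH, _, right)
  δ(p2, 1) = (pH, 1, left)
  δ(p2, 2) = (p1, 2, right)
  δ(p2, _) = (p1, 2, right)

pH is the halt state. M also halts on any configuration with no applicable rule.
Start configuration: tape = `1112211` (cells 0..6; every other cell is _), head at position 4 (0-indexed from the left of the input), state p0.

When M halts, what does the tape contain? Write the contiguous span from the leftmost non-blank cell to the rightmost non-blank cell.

p0 | 1112[2]11   read 2 → write _, move left, go to p1
p1 | 111[2]_11   read 2 → write _, move right, go to p2
p2 | 111_[_]11   read _ → write 2, move right, go to p1
p1 | 111_2[1]1   read 1 → write 2, move right, go to p2
p2 | 111_22[1]   read 1 → write 1, move left, go to pH
pH | 111_2[2]1
The non-blank tape span at halt is 111_221.

111_221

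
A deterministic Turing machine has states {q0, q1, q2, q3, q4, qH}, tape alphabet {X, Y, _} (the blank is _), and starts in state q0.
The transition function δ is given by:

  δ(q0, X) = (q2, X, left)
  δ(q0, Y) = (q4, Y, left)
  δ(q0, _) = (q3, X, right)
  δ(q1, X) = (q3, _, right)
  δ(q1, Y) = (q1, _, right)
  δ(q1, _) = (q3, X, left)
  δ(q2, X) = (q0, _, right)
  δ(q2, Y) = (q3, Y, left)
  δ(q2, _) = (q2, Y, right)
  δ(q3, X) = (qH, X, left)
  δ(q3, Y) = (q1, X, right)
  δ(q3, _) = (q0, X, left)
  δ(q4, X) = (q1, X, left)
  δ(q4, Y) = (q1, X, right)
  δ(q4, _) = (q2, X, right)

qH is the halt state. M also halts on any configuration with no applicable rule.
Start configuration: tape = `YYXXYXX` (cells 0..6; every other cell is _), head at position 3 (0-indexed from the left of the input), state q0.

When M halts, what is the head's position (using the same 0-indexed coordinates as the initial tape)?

state=q0 head=3 tape=YYX[X]YXX   (q0,X)→(q2,X,left)
state=q2 head=2 tape=YY[X]XYXX   (q2,X)→(q0,_,right)
state=q0 head=3 tape=YY_[X]YXX   (q0,X)→(q2,X,left)
state=q2 head=2 tape=YY[_]XYXX   (q2,_)→(q2,Y,right)
state=q2 head=3 tape=YYY[X]YXX   (q2,X)→(q0,_,right)
state=q0 head=4 tape=YYY_[Y]XX   (q0,Y)→(q4,Y,left)
state=q4 head=3 tape=YYY[_]YXX   (q4,_)→(q2,X,right)
state=q2 head=4 tape=YYYX[Y]XX   (q2,Y)→(q3,Y,left)
state=q3 head=3 tape=YYY[X]YXX   (q3,X)→(qH,X,left)
state=qH head=2 tape=YY[Y]XYXX
At halt the head is at cell 2.

2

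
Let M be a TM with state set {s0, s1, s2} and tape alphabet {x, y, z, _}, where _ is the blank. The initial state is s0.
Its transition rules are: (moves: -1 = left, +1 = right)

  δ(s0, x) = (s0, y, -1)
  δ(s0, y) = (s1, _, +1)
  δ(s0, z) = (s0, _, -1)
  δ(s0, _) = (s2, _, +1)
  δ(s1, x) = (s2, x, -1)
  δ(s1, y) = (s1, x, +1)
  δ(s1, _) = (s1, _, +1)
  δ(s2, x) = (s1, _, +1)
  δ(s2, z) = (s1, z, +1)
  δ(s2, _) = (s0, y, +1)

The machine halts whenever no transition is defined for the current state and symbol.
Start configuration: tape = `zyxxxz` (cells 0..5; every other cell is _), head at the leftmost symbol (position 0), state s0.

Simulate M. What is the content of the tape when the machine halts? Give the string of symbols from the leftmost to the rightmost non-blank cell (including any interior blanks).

y___xz

state=s0 head=0 tape=_[z]yxxxz   (s0,z)→(s0,_,-1)
state=s0 head=-1 tape=[_]_yxxxz   (s0,_)→(s2,_,+1)
state=s2 head=0 tape=_[_]yxxxz   (s2,_)→(s0,y,+1)
state=s0 head=1 tape=_y[y]xxxz   (s0,y)→(s1,_,+1)
state=s1 head=2 tape=_y_[x]xxz   (s1,x)→(s2,x,-1)
state=s2 head=1 tape=_y[_]xxxz   (s2,_)→(s0,y,+1)
state=s0 head=2 tape=_yy[x]xxz   (s0,x)→(s0,y,-1)
state=s0 head=1 tape=_y[y]yxxz   (s0,y)→(s1,_,+1)
state=s1 head=2 tape=_y_[y]xxz   (s1,y)→(s1,x,+1)
state=s1 head=3 tape=_y_x[x]xz   (s1,x)→(s2,x,-1)
state=s2 head=2 tape=_y_[x]xxz   (s2,x)→(s1,_,+1)
state=s1 head=3 tape=_y__[x]xz   (s1,x)→(s2,x,-1)
state=s2 head=2 tape=_y_[_]xxz   (s2,_)→(s0,y,+1)
state=s0 head=3 tape=_y_y[x]xz   (s0,x)→(s0,y,-1)
state=s0 head=2 tape=_y_[y]yxz   (s0,y)→(s1,_,+1)
state=s1 head=3 tape=_y__[y]xz   (s1,y)→(s1,x,+1)
state=s1 head=4 tape=_y__x[x]z   (s1,x)→(s2,x,-1)
state=s2 head=3 tape=_y__[x]xz   (s2,x)→(s1,_,+1)
state=s1 head=4 tape=_y___[x]z   (s1,x)→(s2,x,-1)
state=s2 head=3 tape=_y__[_]xz   (s2,_)→(s0,y,+1)
state=s0 head=4 tape=_y__y[x]z   (s0,x)→(s0,y,-1)
state=s0 head=3 tape=_y__[y]yz   (s0,y)→(s1,_,+1)
state=s1 head=4 tape=_y___[y]z   (s1,y)→(s1,x,+1)
state=s1 head=5 tape=_y___x[z]
The non-blank tape span at halt is y___xz.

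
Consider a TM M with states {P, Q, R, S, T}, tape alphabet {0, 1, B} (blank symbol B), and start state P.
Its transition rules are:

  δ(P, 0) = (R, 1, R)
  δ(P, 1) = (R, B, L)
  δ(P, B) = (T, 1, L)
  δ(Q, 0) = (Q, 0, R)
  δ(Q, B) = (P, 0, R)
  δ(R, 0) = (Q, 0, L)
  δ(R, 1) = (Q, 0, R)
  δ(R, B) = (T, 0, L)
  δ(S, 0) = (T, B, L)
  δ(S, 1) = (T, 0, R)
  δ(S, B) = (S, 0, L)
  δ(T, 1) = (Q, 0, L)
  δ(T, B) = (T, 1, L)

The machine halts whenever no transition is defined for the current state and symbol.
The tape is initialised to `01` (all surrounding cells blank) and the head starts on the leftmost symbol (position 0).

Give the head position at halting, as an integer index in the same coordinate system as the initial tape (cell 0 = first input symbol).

2

P | [0]1BB   read 0 → write 1, move R, go to R
R | 1[1]BB   read 1 → write 0, move R, go to Q
Q | 10[B]B   read B → write 0, move R, go to P
P | 100[B]   read B → write 1, move L, go to T
T | 10[0]1
At halt the head is at cell 2.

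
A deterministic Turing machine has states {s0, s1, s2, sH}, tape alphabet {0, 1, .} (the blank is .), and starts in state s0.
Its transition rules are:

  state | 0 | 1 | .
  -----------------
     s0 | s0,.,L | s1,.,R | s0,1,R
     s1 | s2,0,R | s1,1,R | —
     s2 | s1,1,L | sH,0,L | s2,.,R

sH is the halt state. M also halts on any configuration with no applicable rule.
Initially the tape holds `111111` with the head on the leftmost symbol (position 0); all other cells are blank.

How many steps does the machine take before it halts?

6

state=s0 head=0 tape=[1]11111.   (s0,1)→(s1,.,R)
state=s1 head=1 tape=.[1]1111.   (s1,1)→(s1,1,R)
state=s1 head=2 tape=.1[1]111.   (s1,1)→(s1,1,R)
state=s1 head=3 tape=.11[1]11.   (s1,1)→(s1,1,R)
state=s1 head=4 tape=.111[1]1.   (s1,1)→(s1,1,R)
state=s1 head=5 tape=.1111[1].   (s1,1)→(s1,1,R)
state=s1 head=6 tape=.11111[.]
M halts after 6 transitions.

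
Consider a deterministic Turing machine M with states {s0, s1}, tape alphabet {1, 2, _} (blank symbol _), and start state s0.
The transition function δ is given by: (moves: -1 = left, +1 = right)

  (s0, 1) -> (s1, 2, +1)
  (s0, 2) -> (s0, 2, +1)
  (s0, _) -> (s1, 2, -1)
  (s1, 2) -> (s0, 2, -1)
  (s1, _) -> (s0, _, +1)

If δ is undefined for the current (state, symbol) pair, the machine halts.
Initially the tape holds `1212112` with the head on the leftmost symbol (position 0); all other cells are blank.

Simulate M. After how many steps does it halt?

s0 | [1]212112   read 1 → write 2, move +1, go to s1
s1 | 2[2]12112   read 2 → write 2, move -1, go to s0
s0 | [2]212112   read 2 → write 2, move +1, go to s0
s0 | 2[2]12112   read 2 → write 2, move +1, go to s0
s0 | 22[1]2112   read 1 → write 2, move +1, go to s1
s1 | 222[2]112   read 2 → write 2, move -1, go to s0
s0 | 22[2]2112   read 2 → write 2, move +1, go to s0
s0 | 222[2]112   read 2 → write 2, move +1, go to s0
s0 | 2222[1]12   read 1 → write 2, move +1, go to s1
s1 | 22222[1]2
M halts after 9 transitions.

9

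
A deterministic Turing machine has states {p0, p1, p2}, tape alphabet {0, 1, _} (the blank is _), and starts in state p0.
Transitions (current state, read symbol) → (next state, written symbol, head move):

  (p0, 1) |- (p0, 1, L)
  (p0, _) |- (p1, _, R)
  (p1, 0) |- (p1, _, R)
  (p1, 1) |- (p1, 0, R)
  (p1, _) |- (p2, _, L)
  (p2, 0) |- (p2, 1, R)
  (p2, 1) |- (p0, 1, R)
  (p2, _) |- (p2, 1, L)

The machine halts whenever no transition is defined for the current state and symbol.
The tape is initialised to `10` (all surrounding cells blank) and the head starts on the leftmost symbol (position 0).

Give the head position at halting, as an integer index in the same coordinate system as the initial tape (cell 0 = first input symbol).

1

state=p0 head=0 tape=_[1]0__   (p0,1)→(p0,1,L)
state=p0 head=-1 tape=[_]10__   (p0,_)→(p1,_,R)
state=p1 head=0 tape=_[1]0__   (p1,1)→(p1,0,R)
state=p1 head=1 tape=_0[0]__   (p1,0)→(p1,_,R)
state=p1 head=2 tape=_0_[_]_   (p1,_)→(p2,_,L)
state=p2 head=1 tape=_0[_]__   (p2,_)→(p2,1,L)
state=p2 head=0 tape=_[0]1__   (p2,0)→(p2,1,R)
state=p2 head=1 tape=_1[1]__   (p2,1)→(p0,1,R)
state=p0 head=2 tape=_11[_]_   (p0,_)→(p1,_,R)
state=p1 head=3 tape=_11_[_]   (p1,_)→(p2,_,L)
state=p2 head=2 tape=_11[_]_   (p2,_)→(p2,1,L)
state=p2 head=1 tape=_1[1]1_   (p2,1)→(p0,1,R)
state=p0 head=2 tape=_11[1]_   (p0,1)→(p0,1,L)
state=p0 head=1 tape=_1[1]1_   (p0,1)→(p0,1,L)
state=p0 head=0 tape=_[1]11_   (p0,1)→(p0,1,L)
state=p0 head=-1 tape=[_]111_   (p0,_)→(p1,_,R)
state=p1 head=0 tape=_[1]11_   (p1,1)→(p1,0,R)
state=p1 head=1 tape=_0[1]1_   (p1,1)→(p1,0,R)
state=p1 head=2 tape=_00[1]_   (p1,1)→(p1,0,R)
state=p1 head=3 tape=_000[_]   (p1,_)→(p2,_,L)
state=p2 head=2 tape=_00[0]_   (p2,0)→(p2,1,R)
state=p2 head=3 tape=_001[_]   (p2,_)→(p2,1,L)
state=p2 head=2 tape=_00[1]1   (p2,1)→(p0,1,R)
state=p0 head=3 tape=_001[1]   (p0,1)→(p0,1,L)
state=p0 head=2 tape=_00[1]1   (p0,1)→(p0,1,L)
state=p0 head=1 tape=_0[0]11
At halt the head is at cell 1.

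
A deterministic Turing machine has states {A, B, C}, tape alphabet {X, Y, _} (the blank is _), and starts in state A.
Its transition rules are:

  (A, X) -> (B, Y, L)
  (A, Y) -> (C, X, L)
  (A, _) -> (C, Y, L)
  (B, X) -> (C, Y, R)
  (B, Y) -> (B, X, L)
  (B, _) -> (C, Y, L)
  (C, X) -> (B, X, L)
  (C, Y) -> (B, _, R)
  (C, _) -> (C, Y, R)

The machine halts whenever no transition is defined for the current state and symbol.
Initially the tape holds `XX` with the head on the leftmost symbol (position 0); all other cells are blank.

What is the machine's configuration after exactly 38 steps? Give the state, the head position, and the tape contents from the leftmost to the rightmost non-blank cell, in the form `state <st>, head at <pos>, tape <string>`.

A | ______[X]X   read X → write Y, move L, go to B
B | _____[_]YX   read _ → write Y, move L, go to C
C | ____[_]YYX   read _ → write Y, move R, go to C
C | ____Y[Y]YX   read Y → write _, move R, go to B
B | ____Y_[Y]X   read Y → write X, move L, go to B
B | ____Y[_]XX   read _ → write Y, move L, go to C
C | ____[Y]YXX   read Y → write _, move R, go to B
B | _____[Y]XX   read Y → write X, move L, go to B
B | ____[_]XXX   read _ → write Y, move L, go to C
C | ___[_]YXXX   read _ → write Y, move R, go to C
C | ___Y[Y]XXX   read Y → write _, move R, go to B
B | ___Y_[X]XX   read X → write Y, move R, go to C
C | ___Y_Y[X]X   read X → write X, move L, go to B
B | ___Y_[Y]XX   read Y → write X, move L, go to B
B | ___Y[_]XXX   read _ → write Y, move L, go to C
C | ___[Y]YXXX   read Y → write _, move R, go to B
B | ____[Y]XXX   read Y → write X, move L, go to B
B | ___[_]XXXX   read _ → write Y, move L, go to C
C | __[_]YXXXX   read _ → write Y, move R, go to C
C | __Y[Y]XXXX   read Y → write _, move R, go to B
B | __Y_[X]XXX   read X → write Y, move R, go to C
C | __Y_Y[X]XX   read X → write X, move L, go to B
B | __Y_[Y]XXX   read Y → write X, move L, go to B
B | __Y[_]XXXX   read _ → write Y, move L, go to C
C | __[Y]YXXXX   read Y → write _, move R, go to B
B | ___[Y]XXXX   read Y → write X, move L, go to B
B | __[_]XXXXX   read _ → write Y, move L, go to C
C | _[_]YXXXXX   read _ → write Y, move R, go to C
C | _Y[Y]XXXXX   read Y → write _, move R, go to B
B | _Y_[X]XXXX   read X → write Y, move R, go to C
C | _Y_Y[X]XXX   read X → write X, move L, go to B
B | _Y_[Y]XXXX   read Y → write X, move L, go to B
B | _Y[_]XXXXX   read _ → write Y, move L, go to C
C | _[Y]YXXXXX   read Y → write _, move R, go to B
B | __[Y]XXXXX   read Y → write X, move L, go to B
B | _[_]XXXXXX   read _ → write Y, move L, go to C
C | [_]YXXXXXX   read _ → write Y, move R, go to C
C | Y[Y]XXXXXX   read Y → write _, move R, go to B
B | Y_[X]XXXXX
After 38 steps: state B, head at -4, tape Y_XXXXXX.

state B, head at -4, tape Y_XXXXXX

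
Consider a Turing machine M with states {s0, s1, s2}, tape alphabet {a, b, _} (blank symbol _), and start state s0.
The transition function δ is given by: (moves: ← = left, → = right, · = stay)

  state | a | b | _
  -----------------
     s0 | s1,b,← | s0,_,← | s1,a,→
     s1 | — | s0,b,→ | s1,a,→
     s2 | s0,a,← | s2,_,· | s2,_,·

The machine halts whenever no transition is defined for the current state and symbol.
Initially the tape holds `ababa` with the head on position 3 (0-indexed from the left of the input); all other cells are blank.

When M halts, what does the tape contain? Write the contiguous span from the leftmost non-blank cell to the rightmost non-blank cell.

abaaaa

state=s0 head=3 tape=_aba[b]a   (s0,b)→(s0,_,←)
state=s0 head=2 tape=_ab[a]_a   (s0,a)→(s1,b,←)
state=s1 head=1 tape=_a[b]b_a   (s1,b)→(s0,b,→)
state=s0 head=2 tape=_ab[b]_a   (s0,b)→(s0,_,←)
state=s0 head=1 tape=_a[b]__a   (s0,b)→(s0,_,←)
state=s0 head=0 tape=_[a]___a   (s0,a)→(s1,b,←)
state=s1 head=-1 tape=[_]b___a   (s1,_)→(s1,a,→)
state=s1 head=0 tape=a[b]___a   (s1,b)→(s0,b,→)
state=s0 head=1 tape=ab[_]__a   (s0,_)→(s1,a,→)
state=s1 head=2 tape=aba[_]_a   (s1,_)→(s1,a,→)
state=s1 head=3 tape=abaa[_]a   (s1,_)→(s1,a,→)
state=s1 head=4 tape=abaaa[a]
The non-blank tape span at halt is abaaaa.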